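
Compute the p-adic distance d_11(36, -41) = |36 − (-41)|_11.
d_11(36, -41) = 1/11

Step 1 — x − y = 36 − (-41) = 77. Step 2 — v_11(77) = 1 (factor: 77 = (11^1 · 7); the sign does not affect v_p). Step 3 — |x − y|_11 = 11^{-1} = 1/11.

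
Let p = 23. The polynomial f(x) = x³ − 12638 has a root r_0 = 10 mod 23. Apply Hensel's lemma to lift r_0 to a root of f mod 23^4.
r_3 = 169819 (mod 279841)

Hensel: r_{i+1} = r_i − f(r_i)/f′(r_i) mod 23^{i+2}, where f′(x) = 3x². Iterate:
  r_0 = 10 (mod 23)
  r_1 = 10 (mod 529)
  r_2 = 11648 (mod 12167)
  r_3 = 169819 (mod 279841)
Final: r = 169819 with f(r) ≡ 0 mod 23^4.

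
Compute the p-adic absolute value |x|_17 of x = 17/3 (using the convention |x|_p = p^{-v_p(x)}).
|17/3|_17 = 1/17

Step 1 — compute v_17(x) by factoring powers of 17 out of the numerator and denominator: v_17(17/3) = 1. Step 2 — apply |x|_p = p^{-v_p(x)} = 17^{-1} = 1/17.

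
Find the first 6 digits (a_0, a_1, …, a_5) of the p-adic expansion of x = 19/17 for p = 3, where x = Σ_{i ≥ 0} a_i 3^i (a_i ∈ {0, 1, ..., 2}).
(a_0, …, a_5) = (2, 2, 1, 1, 0, 0)

v_3(19/17) = 0 (numerator and denominator both coprime to 3), so x ∈ ℤ_3^×. Compute digits iteratively via a_i = x_i mod 3, x_{i+1} = (x_i − a_i)/3, with x_0 = x:
  x_0 = 19/17;  a_0 = 2;  x_1 = (x_0 − 2)/3 = -5/17
  x_1 = -5/17;  a_1 = 2;  x_2 = (x_1 − 2)/3 = -13/17
  x_2 = -13/17;  a_2 = 1;  x_3 = (x_2 − 1)/3 = -10/17
  x_3 = -10/17;  a_3 = 1;  x_4 = (x_3 − 1)/3 = -9/17
  x_4 = -9/17;  a_4 = 0;  x_5 = (x_4 − 0)/3 = -3/17
  x_5 = -3/17;  a_5 = 0;  x_6 = (x_5 − 0)/3 = -1/17
Digits: (2, 2, 1, 1, 0, 0).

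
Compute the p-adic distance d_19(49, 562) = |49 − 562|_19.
d_19(49, 562) = 1/19

Step 1 — x − y = 49 − 562 = -513. Step 2 — v_19(-513) = 1 (factor: -513 = −(19^1 · 27); the sign does not affect v_p). Step 3 — |x − y|_19 = 19^{-1} = 1/19.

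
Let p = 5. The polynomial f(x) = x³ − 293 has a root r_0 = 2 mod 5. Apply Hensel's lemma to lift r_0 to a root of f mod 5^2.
r_1 = 7 (mod 25)

Hensel: r_{i+1} = r_i − f(r_i)/f′(r_i) mod 5^{i+2}, where f′(x) = 3x². Iterate:
  r_0 = 2 (mod 5)
  r_1 = 7 (mod 25)
Final: r = 7 with f(r) ≡ 0 mod 5^2.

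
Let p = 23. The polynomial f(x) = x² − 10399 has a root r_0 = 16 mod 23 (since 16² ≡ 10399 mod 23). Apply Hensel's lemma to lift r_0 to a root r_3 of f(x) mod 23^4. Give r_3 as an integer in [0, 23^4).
r_3 = 191054 (mod 279841)

Hensel's recurrence: r_{i+1} = r_i − f(r_i)·(f′(r_i))^{-1} mod 23^{i+2}, with f′(x) = 2x. Iterate:
  r_0 = 16 (mod 23)
  r_1 = 85 (mod 529)
  r_2 = 8549 (mod 12167)
  r_3 = 191054 (mod 279841)
Final: r_3 = 191054, and one checks f(r_3) ≡ 0 mod 23^4.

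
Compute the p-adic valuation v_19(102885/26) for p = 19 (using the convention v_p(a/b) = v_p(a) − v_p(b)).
v_19(102885/26) = 3

Factor powers of 19 from the numerator and denominator of the reduced fraction: 102885 = 19^3 · 15 and 26 = 19^0 · 26. Apply v_p(a/b) = v_p(a) − v_p(b): v_19(102885/26) = 3 − 0 = 3.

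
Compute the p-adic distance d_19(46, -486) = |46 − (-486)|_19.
d_19(46, -486) = 1/19

Step 1 — x − y = 46 − (-486) = 532. Step 2 — v_19(532) = 1 (factor: 532 = (19^1 · 28); the sign does not affect v_p). Step 3 — |x − y|_19 = 19^{-1} = 1/19.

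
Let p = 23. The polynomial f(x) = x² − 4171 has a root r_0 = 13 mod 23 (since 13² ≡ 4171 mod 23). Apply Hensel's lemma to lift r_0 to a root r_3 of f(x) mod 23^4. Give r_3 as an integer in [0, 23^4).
r_3 = 192845 (mod 279841)

Hensel's recurrence: r_{i+1} = r_i − f(r_i)·(f′(r_i))^{-1} mod 23^{i+2}, with f′(x) = 2x. Iterate:
  r_0 = 13 (mod 23)
  r_1 = 289 (mod 529)
  r_2 = 10340 (mod 12167)
  r_3 = 192845 (mod 279841)
Final: r_3 = 192845, and one checks f(r_3) ≡ 0 mod 23^4.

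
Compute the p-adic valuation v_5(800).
v_5(800) = 2

v_5(n) is the largest exponent k such that 5^k divides n. Factor out: 800 = 5^2 · 32. (Sign doesn't affect v_p.) So v_5(800) = 2.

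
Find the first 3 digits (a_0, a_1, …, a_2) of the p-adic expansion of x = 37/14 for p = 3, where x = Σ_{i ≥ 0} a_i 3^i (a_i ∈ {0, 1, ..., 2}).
(a_0, …, a_2) = (2, 0, 2)

v_3(37/14) = 0 (numerator and denominator both coprime to 3), so x ∈ ℤ_3^×. Compute digits iteratively via a_i = x_i mod 3, x_{i+1} = (x_i − a_i)/3, with x_0 = x:
  x_0 = 37/14;  a_0 = 2;  x_1 = (x_0 − 2)/3 = 3/14
  x_1 = 3/14;  a_1 = 0;  x_2 = (x_1 − 0)/3 = 1/14
  x_2 = 1/14;  a_2 = 2;  x_3 = (x_2 − 2)/3 = -9/14
Digits: (2, 0, 2).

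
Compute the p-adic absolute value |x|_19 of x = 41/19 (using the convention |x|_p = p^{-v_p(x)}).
|41/19|_19 = 19

Step 1 — compute v_19(x) by factoring powers of 19 out of the numerator and denominator: v_19(41/19) = -1. Step 2 — apply |x|_p = p^{-v_p(x)} = 19^{1} = 19.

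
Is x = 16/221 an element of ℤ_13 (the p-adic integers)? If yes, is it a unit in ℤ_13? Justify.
x ∉ ℤ_13 (v_13(x) = -1 < 0)

ℤ_13 = {x ∈ ℚ_13 : v_13(x) ≥ 0} and ℤ_13^× = {x ∈ ℤ_13 : v_13(x) = 0}. Here v_13(16/221) = v_13(num) − v_13(den) = -1; compare against these criteria.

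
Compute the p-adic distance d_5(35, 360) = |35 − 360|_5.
d_5(35, 360) = 1/25

Step 1 — x − y = 35 − 360 = -325. Step 2 — v_5(-325) = 2 (factor: -325 = −(5^2 · 13); the sign does not affect v_p). Step 3 — |x − y|_5 = 5^{-2} = 1/25.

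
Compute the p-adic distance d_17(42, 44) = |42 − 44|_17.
d_17(42, 44) = 1

Step 1 — x − y = 42 − 44 = -2. Step 2 — v_17(-2) = 0 (factor: -2 = −(17^0 · 2); the sign does not affect v_p). Step 3 — |x − y|_17 = 17^{0} = 1.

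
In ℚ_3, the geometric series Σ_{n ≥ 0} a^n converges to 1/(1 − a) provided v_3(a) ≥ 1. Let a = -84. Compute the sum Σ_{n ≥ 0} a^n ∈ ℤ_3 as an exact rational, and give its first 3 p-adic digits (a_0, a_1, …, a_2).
Σ a^n = 1/(1 − a) = 1/85;  first 3 digits = (1, 2, 0)

v_3(a) = 1 ≥ 1, so the series converges in ℤ_3 to 1/(1 − a) = 1/(1 − (-84)) = 1/85. Expand this rational in ℤ_3: compute digits iteratively via d_i = x_i mod 3, x_{i+1} = (x_i − d_i)/3. The first 3 digits are (1, 2, 0).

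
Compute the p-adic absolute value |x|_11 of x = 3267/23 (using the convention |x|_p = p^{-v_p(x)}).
|3267/23|_11 = 1/121

Step 1 — compute v_11(x) by factoring powers of 11 out of the numerator and denominator: v_11(3267/23) = 2. Step 2 — apply |x|_p = p^{-v_p(x)} = 11^{-2} = 1/121.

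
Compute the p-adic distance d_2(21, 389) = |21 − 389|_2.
d_2(21, 389) = 1/16

Step 1 — x − y = 21 − 389 = -368. Step 2 — v_2(-368) = 4 (factor: -368 = −(2^4 · 23); the sign does not affect v_p). Step 3 — |x − y|_2 = 2^{-4} = 1/16.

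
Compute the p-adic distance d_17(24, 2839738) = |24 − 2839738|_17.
d_17(24, 2839738) = 1/1419857

Step 1 — x − y = 24 − 2839738 = -2839714. Step 2 — v_17(-2839714) = 5 (factor: -2839714 = −(17^5 · 2); the sign does not affect v_p). Step 3 — |x − y|_17 = 17^{-5} = 1/1419857.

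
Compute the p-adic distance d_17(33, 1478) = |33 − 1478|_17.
d_17(33, 1478) = 1/289

Step 1 — x − y = 33 − 1478 = -1445. Step 2 — v_17(-1445) = 2 (factor: -1445 = −(17^2 · 5); the sign does not affect v_p). Step 3 — |x − y|_17 = 17^{-2} = 1/289.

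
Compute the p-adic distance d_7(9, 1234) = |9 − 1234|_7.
d_7(9, 1234) = 1/49

Step 1 — x − y = 9 − 1234 = -1225. Step 2 — v_7(-1225) = 2 (factor: -1225 = −(7^2 · 25); the sign does not affect v_p). Step 3 — |x − y|_7 = 7^{-2} = 1/49.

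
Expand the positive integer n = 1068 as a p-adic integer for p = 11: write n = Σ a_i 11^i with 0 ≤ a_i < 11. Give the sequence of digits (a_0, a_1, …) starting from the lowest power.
(a_0, a_1, …) = (1, 9, 8)

Repeated division by 11 gives the digits low-to-high: 1068 = 1 + 9·11^1 + 8·11^2. Digit sequence: (1, 9, 8).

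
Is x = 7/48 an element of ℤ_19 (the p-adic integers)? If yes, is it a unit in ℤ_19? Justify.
x ∈ ℤ_19^× (unit); v_19(x) = 0

ℤ_19 = {x ∈ ℚ_19 : v_19(x) ≥ 0} and ℤ_19^× = {x ∈ ℤ_19 : v_19(x) = 0}. Here v_19(7/48) = v_19(num) − v_19(den) = 0; compare against these criteria.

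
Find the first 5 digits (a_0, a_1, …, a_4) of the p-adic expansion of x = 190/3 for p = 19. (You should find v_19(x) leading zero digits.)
(a_0, …, a_4) = (0, 16, 12, 12, 12)

v_19(190/3) = 1, so a_0 = ... = a_0 = 0. Factor out: x = 19^1 · u with u = 10/3 a unit in ℤ_19. Expand u iteratively via a_{v+i} = u_i mod 19, u_{i+1} = (u_i − a_{v+i})/19:
  u_0 = 10/3;  a_1 = 16;  u_1 = (u_0 − 16)/19 = -2/3
  u_1 = -2/3;  a_2 = 12;  u_2 = (u_1 − 12)/19 = -2/3
  u_2 = -2/3;  a_3 = 12;  u_3 = (u_2 − 12)/19 = -2/3
  u_3 = -2/3;  a_4 = 12;  u_4 = (u_3 − 12)/19 = -2/3
Digits: (0, 16, 12, 12, 12).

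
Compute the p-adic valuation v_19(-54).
v_19(-54) = 0

v_19(n) is the largest exponent k such that 19^k divides n. Factor out: -54 = -19^0 · 54. (Sign doesn't affect v_p.) So v_19(-54) = 0.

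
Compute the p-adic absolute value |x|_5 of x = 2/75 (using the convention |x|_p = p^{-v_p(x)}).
|2/75|_5 = 25

Step 1 — compute v_5(x) by factoring powers of 5 out of the numerator and denominator: v_5(2/75) = -2. Step 2 — apply |x|_p = p^{-v_p(x)} = 5^{2} = 25.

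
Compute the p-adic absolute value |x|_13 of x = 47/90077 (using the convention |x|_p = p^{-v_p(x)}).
|47/90077|_13 = 2197

Step 1 — compute v_13(x) by factoring powers of 13 out of the numerator and denominator: v_13(47/90077) = -3. Step 2 — apply |x|_p = p^{-v_p(x)} = 13^{3} = 2197.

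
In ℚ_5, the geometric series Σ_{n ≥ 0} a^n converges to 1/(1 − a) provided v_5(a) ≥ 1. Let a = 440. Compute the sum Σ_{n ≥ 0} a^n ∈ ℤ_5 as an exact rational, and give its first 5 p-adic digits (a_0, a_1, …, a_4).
Σ a^n = 1/(1 − a) = -1/439;  first 5 digits = (1, 3, 1, 4, 0)

v_5(a) = 1 ≥ 1, so the series converges in ℤ_5 to 1/(1 − a) = 1/(1 − 440) = -1/439. Expand this rational in ℤ_5: compute digits iteratively via d_i = x_i mod 5, x_{i+1} = (x_i − d_i)/5. The first 5 digits are (1, 3, 1, 4, 0).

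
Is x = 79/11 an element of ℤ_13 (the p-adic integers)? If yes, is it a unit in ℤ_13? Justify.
x ∈ ℤ_13^× (unit); v_13(x) = 0

ℤ_13 = {x ∈ ℚ_13 : v_13(x) ≥ 0} and ℤ_13^× = {x ∈ ℤ_13 : v_13(x) = 0}. Here v_13(79/11) = v_13(num) − v_13(den) = 0; compare against these criteria.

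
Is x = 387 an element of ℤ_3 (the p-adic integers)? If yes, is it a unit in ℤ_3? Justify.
x ∈ ℤ_3 but not a unit; v_3(x) = 2 > 0

ℤ_3 = {x ∈ ℚ_3 : v_3(x) ≥ 0} and ℤ_3^× = {x ∈ ℤ_3 : v_3(x) = 0}. Here v_3(387) = v_3(num) − v_3(den) = 2; compare against these criteria.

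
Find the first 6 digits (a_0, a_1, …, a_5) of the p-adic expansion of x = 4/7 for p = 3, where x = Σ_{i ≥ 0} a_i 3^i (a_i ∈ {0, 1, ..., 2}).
(a_0, …, a_5) = (1, 2, 1, 2, 0, 1)

v_3(4/7) = 0 (numerator and denominator both coprime to 3), so x ∈ ℤ_3^×. Compute digits iteratively via a_i = x_i mod 3, x_{i+1} = (x_i − a_i)/3, with x_0 = x:
  x_0 = 4/7;  a_0 = 1;  x_1 = (x_0 − 1)/3 = -1/7
  x_1 = -1/7;  a_1 = 2;  x_2 = (x_1 − 2)/3 = -5/7
  x_2 = -5/7;  a_2 = 1;  x_3 = (x_2 − 1)/3 = -4/7
  x_3 = -4/7;  a_3 = 2;  x_4 = (x_3 − 2)/3 = -6/7
  x_4 = -6/7;  a_4 = 0;  x_5 = (x_4 − 0)/3 = -2/7
  x_5 = -2/7;  a_5 = 1;  x_6 = (x_5 − 1)/3 = -3/7
Digits: (1, 2, 1, 2, 0, 1).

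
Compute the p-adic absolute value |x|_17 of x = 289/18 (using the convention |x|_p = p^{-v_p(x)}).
|289/18|_17 = 1/289

Step 1 — compute v_17(x) by factoring powers of 17 out of the numerator and denominator: v_17(289/18) = 2. Step 2 — apply |x|_p = p^{-v_p(x)} = 17^{-2} = 1/289.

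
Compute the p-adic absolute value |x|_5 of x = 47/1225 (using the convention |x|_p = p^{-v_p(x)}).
|47/1225|_5 = 25

Step 1 — compute v_5(x) by factoring powers of 5 out of the numerator and denominator: v_5(47/1225) = -2. Step 2 — apply |x|_p = p^{-v_p(x)} = 5^{2} = 25.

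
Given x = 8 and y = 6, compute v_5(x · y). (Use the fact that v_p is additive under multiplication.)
v_5(48) = 0

v_p(x) = 0 (factor: 8 = 5^0 · 8); v_p(y) = 0 (factor: 6 = 5^0 · 6). Additivity: v_p(xy) = v_p(x) + v_p(y) = 0 + 0 = 0. (Direct check: xy = 48 = 5^0 · (48).)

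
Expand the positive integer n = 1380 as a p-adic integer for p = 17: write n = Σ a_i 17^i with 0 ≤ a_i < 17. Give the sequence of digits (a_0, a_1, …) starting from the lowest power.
(a_0, a_1, …) = (3, 13, 4)

Repeated division by 17 gives the digits low-to-high: 1380 = 3 + 13·17^1 + 4·17^2. Digit sequence: (3, 13, 4).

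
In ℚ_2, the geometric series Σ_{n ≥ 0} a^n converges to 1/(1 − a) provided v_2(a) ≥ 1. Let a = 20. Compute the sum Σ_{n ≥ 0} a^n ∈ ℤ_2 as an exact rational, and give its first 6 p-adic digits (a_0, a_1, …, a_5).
Σ a^n = 1/(1 − a) = -1/19;  first 6 digits = (1, 0, 1, 0, 0, 1)

v_2(a) = 2 ≥ 1, so the series converges in ℤ_2 to 1/(1 − a) = 1/(1 − 20) = -1/19. Expand this rational in ℤ_2: compute digits iteratively via d_i = x_i mod 2, x_{i+1} = (x_i − d_i)/2. The first 6 digits are (1, 0, 1, 0, 0, 1).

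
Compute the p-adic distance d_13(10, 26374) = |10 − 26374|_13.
d_13(10, 26374) = 1/2197

Step 1 — x − y = 10 − 26374 = -26364. Step 2 — v_13(-26364) = 3 (factor: -26364 = −(13^3 · 12); the sign does not affect v_p). Step 3 — |x − y|_13 = 13^{-3} = 1/2197.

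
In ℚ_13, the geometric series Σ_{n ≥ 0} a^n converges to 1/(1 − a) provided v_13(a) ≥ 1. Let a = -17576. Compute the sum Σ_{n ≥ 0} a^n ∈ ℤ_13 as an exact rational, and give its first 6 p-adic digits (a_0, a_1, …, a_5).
Σ a^n = 1/(1 − a) = 1/17577;  first 6 digits = (1, 0, 0, 5, 12, 12)

v_13(a) = 3 ≥ 1, so the series converges in ℤ_13 to 1/(1 − a) = 1/(1 − (-17576)) = 1/17577. Expand this rational in ℤ_13: compute digits iteratively via d_i = x_i mod 13, x_{i+1} = (x_i − d_i)/13. The first 6 digits are (1, 0, 0, 5, 12, 12).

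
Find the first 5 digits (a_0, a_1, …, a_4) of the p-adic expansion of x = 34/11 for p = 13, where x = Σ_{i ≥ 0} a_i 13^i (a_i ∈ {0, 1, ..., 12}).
(a_0, …, a_4) = (9, 9, 4, 2, 1)

v_13(34/11) = 0 (numerator and denominator both coprime to 13), so x ∈ ℤ_13^×. Compute digits iteratively via a_i = x_i mod 13, x_{i+1} = (x_i − a_i)/13, with x_0 = x:
  x_0 = 34/11;  a_0 = 9;  x_1 = (x_0 − 9)/13 = -5/11
  x_1 = -5/11;  a_1 = 9;  x_2 = (x_1 − 9)/13 = -8/11
  x_2 = -8/11;  a_2 = 4;  x_3 = (x_2 − 4)/13 = -4/11
  x_3 = -4/11;  a_3 = 2;  x_4 = (x_3 − 2)/13 = -2/11
  x_4 = -2/11;  a_4 = 1;  x_5 = (x_4 − 1)/13 = -1/11
Digits: (9, 9, 4, 2, 1).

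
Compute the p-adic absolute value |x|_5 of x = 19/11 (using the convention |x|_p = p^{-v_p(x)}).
|19/11|_5 = 1

Step 1 — compute v_5(x) by factoring powers of 5 out of the numerator and denominator: v_5(19/11) = 0. Step 2 — apply |x|_p = p^{-v_p(x)} = 5^{0} = 1.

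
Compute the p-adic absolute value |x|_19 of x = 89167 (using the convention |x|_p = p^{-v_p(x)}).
|89167|_19 = 1/6859

Step 1 — compute v_19(x) by factoring powers of 19 out of the numerator and denominator: v_19(89167) = 3. Step 2 — apply |x|_p = p^{-v_p(x)} = 19^{-3} = 1/6859.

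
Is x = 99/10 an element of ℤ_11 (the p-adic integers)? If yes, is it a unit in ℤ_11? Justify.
x ∈ ℤ_11 but not a unit; v_11(x) = 1 > 0

ℤ_11 = {x ∈ ℚ_11 : v_11(x) ≥ 0} and ℤ_11^× = {x ∈ ℤ_11 : v_11(x) = 0}. Here v_11(99/10) = v_11(num) − v_11(den) = 1; compare against these criteria.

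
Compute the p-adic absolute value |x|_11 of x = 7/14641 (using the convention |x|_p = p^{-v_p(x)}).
|7/14641|_11 = 14641

Step 1 — compute v_11(x) by factoring powers of 11 out of the numerator and denominator: v_11(7/14641) = -4. Step 2 — apply |x|_p = p^{-v_p(x)} = 11^{4} = 14641.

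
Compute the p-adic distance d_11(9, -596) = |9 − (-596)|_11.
d_11(9, -596) = 1/121

Step 1 — x − y = 9 − (-596) = 605. Step 2 — v_11(605) = 2 (factor: 605 = (11^2 · 5); the sign does not affect v_p). Step 3 — |x − y|_11 = 11^{-2} = 1/121.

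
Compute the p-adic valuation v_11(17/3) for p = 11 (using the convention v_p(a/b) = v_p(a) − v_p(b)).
v_11(17/3) = 0

Factor powers of 11 from the numerator and denominator of the reduced fraction: 17 = 11^0 · 17 and 3 = 11^0 · 3. Apply v_p(a/b) = v_p(a) − v_p(b): v_11(17/3) = 0 − 0 = 0.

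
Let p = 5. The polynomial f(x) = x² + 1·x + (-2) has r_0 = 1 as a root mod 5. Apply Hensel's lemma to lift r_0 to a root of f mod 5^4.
r_3 = 1 (mod 625)

Hensel: r_{i+1} = r_i − f(r_i)·(f′(r_i))^{-1} mod 5^{i+2}, f′(x) = 2x + 1. Iterate:
  r_0 = 1 (mod 5)
  r_1 = 1 (mod 25)
  r_2 = 1 (mod 125)
  r_3 = 1 (mod 625)
Final: r = 1 satisfies f(r) ≡ 0 mod 5^4.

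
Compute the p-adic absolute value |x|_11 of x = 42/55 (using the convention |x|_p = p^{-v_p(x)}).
|42/55|_11 = 11

Step 1 — compute v_11(x) by factoring powers of 11 out of the numerator and denominator: v_11(42/55) = -1. Step 2 — apply |x|_p = p^{-v_p(x)} = 11^{1} = 11.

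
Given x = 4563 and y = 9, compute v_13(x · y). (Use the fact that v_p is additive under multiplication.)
v_13(41067) = 2

v_p(x) = 2 (factor: 4563 = 13^2 · 27); v_p(y) = 0 (factor: 9 = 13^0 · 9). Additivity: v_p(xy) = v_p(x) + v_p(y) = 2 + 0 = 2. (Direct check: xy = 41067 = 13^2 · (243).)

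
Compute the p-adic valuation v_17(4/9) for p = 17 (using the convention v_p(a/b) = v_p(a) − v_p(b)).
v_17(4/9) = 0

Factor powers of 17 from the numerator and denominator of the reduced fraction: 4 = 17^0 · 4 and 9 = 17^0 · 9. Apply v_p(a/b) = v_p(a) − v_p(b): v_17(4/9) = 0 − 0 = 0.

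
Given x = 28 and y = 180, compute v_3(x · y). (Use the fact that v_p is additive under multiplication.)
v_3(5040) = 2

v_p(x) = 0 (factor: 28 = 3^0 · 28); v_p(y) = 2 (factor: 180 = 3^2 · 20). Additivity: v_p(xy) = v_p(x) + v_p(y) = 0 + 2 = 2. (Direct check: xy = 5040 = 3^2 · (560).)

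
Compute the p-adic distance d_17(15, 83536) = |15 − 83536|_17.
d_17(15, 83536) = 1/83521

Step 1 — x − y = 15 − 83536 = -83521. Step 2 — v_17(-83521) = 4 (factor: -83521 = −(17^4 · 1); the sign does not affect v_p). Step 3 — |x − y|_17 = 17^{-4} = 1/83521.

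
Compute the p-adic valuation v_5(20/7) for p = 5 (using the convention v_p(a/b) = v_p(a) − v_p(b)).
v_5(20/7) = 1

Factor powers of 5 from the numerator and denominator of the reduced fraction: 20 = 5^1 · 4 and 7 = 5^0 · 7. Apply v_p(a/b) = v_p(a) − v_p(b): v_5(20/7) = 1 − 0 = 1.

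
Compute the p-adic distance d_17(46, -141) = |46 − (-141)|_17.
d_17(46, -141) = 1/17

Step 1 — x − y = 46 − (-141) = 187. Step 2 — v_17(187) = 1 (factor: 187 = (17^1 · 11); the sign does not affect v_p). Step 3 — |x − y|_17 = 17^{-1} = 1/17.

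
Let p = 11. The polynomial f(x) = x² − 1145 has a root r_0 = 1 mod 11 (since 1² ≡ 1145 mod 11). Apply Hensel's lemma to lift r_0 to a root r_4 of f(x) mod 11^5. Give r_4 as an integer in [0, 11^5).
r_4 = 45948 (mod 161051)

Hensel's recurrence: r_{i+1} = r_i − f(r_i)·(f′(r_i))^{-1} mod 11^{i+2}, with f′(x) = 2x. Iterate:
  r_0 = 1 (mod 11)
  r_1 = 89 (mod 121)
  r_2 = 694 (mod 1331)
  r_3 = 2025 (mod 14641)
  r_4 = 45948 (mod 161051)
Final: r_4 = 45948, and one checks f(r_4) ≡ 0 mod 11^5.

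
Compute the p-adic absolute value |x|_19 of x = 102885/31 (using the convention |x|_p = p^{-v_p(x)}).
|102885/31|_19 = 1/6859

Step 1 — compute v_19(x) by factoring powers of 19 out of the numerator and denominator: v_19(102885/31) = 3. Step 2 — apply |x|_p = p^{-v_p(x)} = 19^{-3} = 1/6859.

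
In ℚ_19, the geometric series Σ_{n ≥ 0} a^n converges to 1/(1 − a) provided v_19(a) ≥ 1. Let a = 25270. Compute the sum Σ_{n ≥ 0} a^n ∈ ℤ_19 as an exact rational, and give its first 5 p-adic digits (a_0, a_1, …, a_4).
Σ a^n = 1/(1 − a) = -1/25269;  first 5 digits = (1, 0, 13, 3, 17)

v_19(a) = 2 ≥ 1, so the series converges in ℤ_19 to 1/(1 − a) = 1/(1 − 25270) = -1/25269. Expand this rational in ℤ_19: compute digits iteratively via d_i = x_i mod 19, x_{i+1} = (x_i − d_i)/19. The first 5 digits are (1, 0, 13, 3, 17).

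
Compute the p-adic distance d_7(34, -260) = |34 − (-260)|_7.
d_7(34, -260) = 1/49

Step 1 — x − y = 34 − (-260) = 294. Step 2 — v_7(294) = 2 (factor: 294 = (7^2 · 6); the sign does not affect v_p). Step 3 — |x − y|_7 = 7^{-2} = 1/49.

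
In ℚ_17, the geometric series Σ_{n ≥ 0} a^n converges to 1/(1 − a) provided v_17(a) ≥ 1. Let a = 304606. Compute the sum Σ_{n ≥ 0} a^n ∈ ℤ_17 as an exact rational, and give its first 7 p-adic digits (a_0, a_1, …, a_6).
Σ a^n = 1/(1 − a) = -1/304605;  first 7 digits = (1, 0, 0, 11, 3, 0, 2)

v_17(a) = 3 ≥ 1, so the series converges in ℤ_17 to 1/(1 − a) = 1/(1 − 304606) = -1/304605. Expand this rational in ℤ_17: compute digits iteratively via d_i = x_i mod 17, x_{i+1} = (x_i − d_i)/17. The first 7 digits are (1, 0, 0, 11, 3, 0, 2).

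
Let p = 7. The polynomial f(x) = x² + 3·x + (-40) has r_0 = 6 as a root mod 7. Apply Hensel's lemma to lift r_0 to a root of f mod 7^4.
r_3 = 2393 (mod 2401)

Hensel: r_{i+1} = r_i − f(r_i)·(f′(r_i))^{-1} mod 7^{i+2}, f′(x) = 2x + 3. Iterate:
  r_0 = 6 (mod 7)
  r_1 = 41 (mod 49)
  r_2 = 335 (mod 343)
  r_3 = 2393 (mod 2401)
Final: r = 2393 satisfies f(r) ≡ 0 mod 7^4.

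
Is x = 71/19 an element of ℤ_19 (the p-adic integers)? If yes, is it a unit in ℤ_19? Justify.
x ∉ ℤ_19 (v_19(x) = -1 < 0)

ℤ_19 = {x ∈ ℚ_19 : v_19(x) ≥ 0} and ℤ_19^× = {x ∈ ℤ_19 : v_19(x) = 0}. Here v_19(71/19) = v_19(num) − v_19(den) = -1; compare against these criteria.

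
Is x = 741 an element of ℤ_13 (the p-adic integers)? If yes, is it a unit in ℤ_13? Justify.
x ∈ ℤ_13 but not a unit; v_13(x) = 1 > 0

ℤ_13 = {x ∈ ℚ_13 : v_13(x) ≥ 0} and ℤ_13^× = {x ∈ ℤ_13 : v_13(x) = 0}. Here v_13(741) = v_13(num) − v_13(den) = 1; compare against these criteria.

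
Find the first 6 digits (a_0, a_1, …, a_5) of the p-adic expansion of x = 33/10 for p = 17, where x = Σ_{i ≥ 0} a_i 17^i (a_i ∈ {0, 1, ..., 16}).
(a_0, …, a_5) = (5, 5, 15, 11, 1, 5)

v_17(33/10) = 0 (numerator and denominator both coprime to 17), so x ∈ ℤ_17^×. Compute digits iteratively via a_i = x_i mod 17, x_{i+1} = (x_i − a_i)/17, with x_0 = x:
  x_0 = 33/10;  a_0 = 5;  x_1 = (x_0 − 5)/17 = -1/10
  x_1 = -1/10;  a_1 = 5;  x_2 = (x_1 − 5)/17 = -3/10
  x_2 = -3/10;  a_2 = 15;  x_3 = (x_2 − 15)/17 = -9/10
  x_3 = -9/10;  a_3 = 11;  x_4 = (x_3 − 11)/17 = -7/10
  x_4 = -7/10;  a_4 = 1;  x_5 = (x_4 − 1)/17 = -1/10
  x_5 = -1/10;  a_5 = 5;  x_6 = (x_5 − 5)/17 = -3/10
Digits: (5, 5, 15, 11, 1, 5).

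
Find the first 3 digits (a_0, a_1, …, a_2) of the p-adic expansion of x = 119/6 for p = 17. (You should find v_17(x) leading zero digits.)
(a_0, …, a_2) = (0, 4, 14)

v_17(119/6) = 1, so a_0 = ... = a_0 = 0. Factor out: x = 17^1 · u with u = 7/6 a unit in ℤ_17. Expand u iteratively via a_{v+i} = u_i mod 17, u_{i+1} = (u_i − a_{v+i})/17:
  u_0 = 7/6;  a_1 = 4;  u_1 = (u_0 − 4)/17 = -1/6
  u_1 = -1/6;  a_2 = 14;  u_2 = (u_1 − 14)/17 = -5/6
Digits: (0, 4, 14).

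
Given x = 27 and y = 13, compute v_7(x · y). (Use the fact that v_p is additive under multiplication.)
v_7(351) = 0

v_p(x) = 0 (factor: 27 = 7^0 · 27); v_p(y) = 0 (factor: 13 = 7^0 · 13). Additivity: v_p(xy) = v_p(x) + v_p(y) = 0 + 0 = 0. (Direct check: xy = 351 = 7^0 · (351).)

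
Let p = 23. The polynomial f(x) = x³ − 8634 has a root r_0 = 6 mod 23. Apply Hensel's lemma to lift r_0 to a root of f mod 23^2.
r_1 = 466 (mod 529)

Hensel: r_{i+1} = r_i − f(r_i)/f′(r_i) mod 23^{i+2}, where f′(x) = 3x². Iterate:
  r_0 = 6 (mod 23)
  r_1 = 466 (mod 529)
Final: r = 466 with f(r) ≡ 0 mod 23^2.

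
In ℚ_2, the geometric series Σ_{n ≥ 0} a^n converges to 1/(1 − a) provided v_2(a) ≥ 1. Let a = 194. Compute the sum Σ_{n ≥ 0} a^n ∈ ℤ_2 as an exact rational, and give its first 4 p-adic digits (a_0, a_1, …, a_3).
Σ a^n = 1/(1 − a) = -1/193;  first 4 digits = (1, 1, 1, 1)

v_2(a) = 1 ≥ 1, so the series converges in ℤ_2 to 1/(1 − a) = 1/(1 − 194) = -1/193. Expand this rational in ℤ_2: compute digits iteratively via d_i = x_i mod 2, x_{i+1} = (x_i − d_i)/2. The first 4 digits are (1, 1, 1, 1).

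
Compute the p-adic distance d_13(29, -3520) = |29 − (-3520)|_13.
d_13(29, -3520) = 1/169

Step 1 — x − y = 29 − (-3520) = 3549. Step 2 — v_13(3549) = 2 (factor: 3549 = (13^2 · 21); the sign does not affect v_p). Step 3 — |x − y|_13 = 13^{-2} = 1/169.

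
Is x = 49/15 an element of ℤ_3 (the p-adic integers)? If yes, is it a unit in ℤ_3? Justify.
x ∉ ℤ_3 (v_3(x) = -1 < 0)

ℤ_3 = {x ∈ ℚ_3 : v_3(x) ≥ 0} and ℤ_3^× = {x ∈ ℤ_3 : v_3(x) = 0}. Here v_3(49/15) = v_3(num) − v_3(den) = -1; compare against these criteria.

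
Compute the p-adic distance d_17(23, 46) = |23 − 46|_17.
d_17(23, 46) = 1

Step 1 — x − y = 23 − 46 = -23. Step 2 — v_17(-23) = 0 (factor: -23 = −(17^0 · 23); the sign does not affect v_p). Step 3 — |x − y|_17 = 17^{0} = 1.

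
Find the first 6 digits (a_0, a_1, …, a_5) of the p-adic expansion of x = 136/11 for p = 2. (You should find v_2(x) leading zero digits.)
(a_0, …, a_5) = (0, 0, 0, 1, 1, 0)

v_2(136/11) = 3, so a_0 = ... = a_2 = 0. Factor out: x = 2^3 · u with u = 17/11 a unit in ℤ_2. Expand u iteratively via a_{v+i} = u_i mod 2, u_{i+1} = (u_i − a_{v+i})/2:
  u_0 = 17/11;  a_3 = 1;  u_1 = (u_0 − 1)/2 = 3/11
  u_1 = 3/11;  a_4 = 1;  u_2 = (u_1 − 1)/2 = -4/11
  u_2 = -4/11;  a_5 = 0;  u_3 = (u_2 − 0)/2 = -2/11
Digits: (0, 0, 0, 1, 1, 0).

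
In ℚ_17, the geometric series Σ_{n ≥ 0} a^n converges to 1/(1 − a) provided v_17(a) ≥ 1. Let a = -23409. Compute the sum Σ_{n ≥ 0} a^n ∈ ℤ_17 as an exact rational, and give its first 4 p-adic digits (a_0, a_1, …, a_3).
Σ a^n = 1/(1 − a) = 1/23410;  first 4 digits = (1, 0, 4, 12)

v_17(a) = 2 ≥ 1, so the series converges in ℤ_17 to 1/(1 − a) = 1/(1 − (-23409)) = 1/23410. Expand this rational in ℤ_17: compute digits iteratively via d_i = x_i mod 17, x_{i+1} = (x_i − d_i)/17. The first 4 digits are (1, 0, 4, 12).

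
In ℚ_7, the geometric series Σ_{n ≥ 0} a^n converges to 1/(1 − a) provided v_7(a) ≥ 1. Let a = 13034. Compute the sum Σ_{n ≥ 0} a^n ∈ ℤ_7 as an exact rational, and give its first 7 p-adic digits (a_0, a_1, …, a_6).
Σ a^n = 1/(1 − a) = -1/13033;  first 7 digits = (1, 0, 0, 3, 5, 0, 2)

v_7(a) = 3 ≥ 1, so the series converges in ℤ_7 to 1/(1 − a) = 1/(1 − 13034) = -1/13033. Expand this rational in ℤ_7: compute digits iteratively via d_i = x_i mod 7, x_{i+1} = (x_i − d_i)/7. The first 7 digits are (1, 0, 0, 3, 5, 0, 2).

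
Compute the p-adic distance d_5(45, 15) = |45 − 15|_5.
d_5(45, 15) = 1/5

Step 1 — x − y = 45 − 15 = 30. Step 2 — v_5(30) = 1 (factor: 30 = (5^1 · 6); the sign does not affect v_p). Step 3 — |x − y|_5 = 5^{-1} = 1/5.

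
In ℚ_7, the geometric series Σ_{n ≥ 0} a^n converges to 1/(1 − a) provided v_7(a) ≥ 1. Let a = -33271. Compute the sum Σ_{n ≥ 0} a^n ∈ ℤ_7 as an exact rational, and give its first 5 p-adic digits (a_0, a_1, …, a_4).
Σ a^n = 1/(1 − a) = 1/33272;  first 5 digits = (1, 0, 0, 1, 0)

v_7(a) = 3 ≥ 1, so the series converges in ℤ_7 to 1/(1 − a) = 1/(1 − (-33271)) = 1/33272. Expand this rational in ℤ_7: compute digits iteratively via d_i = x_i mod 7, x_{i+1} = (x_i − d_i)/7. The first 5 digits are (1, 0, 0, 1, 0).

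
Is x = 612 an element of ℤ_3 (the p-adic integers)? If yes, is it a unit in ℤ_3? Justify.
x ∈ ℤ_3 but not a unit; v_3(x) = 2 > 0

ℤ_3 = {x ∈ ℚ_3 : v_3(x) ≥ 0} and ℤ_3^× = {x ∈ ℤ_3 : v_3(x) = 0}. Here v_3(612) = v_3(num) − v_3(den) = 2; compare against these criteria.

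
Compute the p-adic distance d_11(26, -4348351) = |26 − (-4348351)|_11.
d_11(26, -4348351) = 1/161051

Step 1 — x − y = 26 − (-4348351) = 4348377. Step 2 — v_11(4348377) = 5 (factor: 4348377 = (11^5 · 27); the sign does not affect v_p). Step 3 — |x − y|_11 = 11^{-5} = 1/161051.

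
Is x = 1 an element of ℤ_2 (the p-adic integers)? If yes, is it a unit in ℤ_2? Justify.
x ∈ ℤ_2^× (unit); v_2(x) = 0

ℤ_2 = {x ∈ ℚ_2 : v_2(x) ≥ 0} and ℤ_2^× = {x ∈ ℤ_2 : v_2(x) = 0}. Here v_2(1) = v_2(num) − v_2(den) = 0; compare against these criteria.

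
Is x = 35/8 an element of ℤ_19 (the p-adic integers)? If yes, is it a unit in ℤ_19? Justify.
x ∈ ℤ_19^× (unit); v_19(x) = 0

ℤ_19 = {x ∈ ℚ_19 : v_19(x) ≥ 0} and ℤ_19^× = {x ∈ ℤ_19 : v_19(x) = 0}. Here v_19(35/8) = v_19(num) − v_19(den) = 0; compare against these criteria.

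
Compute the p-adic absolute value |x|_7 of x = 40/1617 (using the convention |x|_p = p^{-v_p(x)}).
|40/1617|_7 = 49

Step 1 — compute v_7(x) by factoring powers of 7 out of the numerator and denominator: v_7(40/1617) = -2. Step 2 — apply |x|_p = p^{-v_p(x)} = 7^{2} = 49.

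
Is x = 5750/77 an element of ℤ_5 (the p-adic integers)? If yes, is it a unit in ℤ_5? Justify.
x ∈ ℤ_5 but not a unit; v_5(x) = 3 > 0

ℤ_5 = {x ∈ ℚ_5 : v_5(x) ≥ 0} and ℤ_5^× = {x ∈ ℤ_5 : v_5(x) = 0}. Here v_5(5750/77) = v_5(num) − v_5(den) = 3; compare against these criteria.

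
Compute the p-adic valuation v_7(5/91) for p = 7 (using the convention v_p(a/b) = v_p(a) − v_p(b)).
v_7(5/91) = -1

Factor powers of 7 from the numerator and denominator of the reduced fraction: 5 = 7^0 · 5 and 91 = 7^1 · 13. Apply v_p(a/b) = v_p(a) − v_p(b): v_7(5/91) = 0 − 1 = -1.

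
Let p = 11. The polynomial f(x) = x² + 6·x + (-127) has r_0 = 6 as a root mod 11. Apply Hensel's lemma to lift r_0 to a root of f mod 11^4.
r_3 = 8553 (mod 14641)

Hensel: r_{i+1} = r_i − f(r_i)·(f′(r_i))^{-1} mod 11^{i+2}, f′(x) = 2x + 6. Iterate:
  r_0 = 6 (mod 11)
  r_1 = 83 (mod 121)
  r_2 = 567 (mod 1331)
  r_3 = 8553 (mod 14641)
Final: r = 8553 satisfies f(r) ≡ 0 mod 11^4.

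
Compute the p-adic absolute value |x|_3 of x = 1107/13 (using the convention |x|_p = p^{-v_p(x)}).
|1107/13|_3 = 1/27

Step 1 — compute v_3(x) by factoring powers of 3 out of the numerator and denominator: v_3(1107/13) = 3. Step 2 — apply |x|_p = p^{-v_p(x)} = 3^{-3} = 1/27.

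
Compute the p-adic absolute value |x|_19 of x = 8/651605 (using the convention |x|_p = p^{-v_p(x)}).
|8/651605|_19 = 130321

Step 1 — compute v_19(x) by factoring powers of 19 out of the numerator and denominator: v_19(8/651605) = -4. Step 2 — apply |x|_p = p^{-v_p(x)} = 19^{4} = 130321.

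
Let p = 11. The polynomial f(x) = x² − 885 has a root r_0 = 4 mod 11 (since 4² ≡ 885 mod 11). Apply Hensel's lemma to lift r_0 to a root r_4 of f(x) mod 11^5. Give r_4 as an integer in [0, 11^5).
r_4 = 5966 (mod 161051)

Hensel's recurrence: r_{i+1} = r_i − f(r_i)·(f′(r_i))^{-1} mod 11^{i+2}, with f′(x) = 2x. Iterate:
  r_0 = 4 (mod 11)
  r_1 = 37 (mod 121)
  r_2 = 642 (mod 1331)
  r_3 = 5966 (mod 14641)
  r_4 = 5966 (mod 161051)
Final: r_4 = 5966, and one checks f(r_4) ≡ 0 mod 11^5.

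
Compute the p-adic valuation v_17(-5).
v_17(-5) = 0

v_17(n) is the largest exponent k such that 17^k divides n. Factor out: -5 = -17^0 · 5. (Sign doesn't affect v_p.) So v_17(-5) = 0.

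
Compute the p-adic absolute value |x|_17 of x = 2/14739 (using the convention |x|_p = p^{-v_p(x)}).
|2/14739|_17 = 4913

Step 1 — compute v_17(x) by factoring powers of 17 out of the numerator and denominator: v_17(2/14739) = -3. Step 2 — apply |x|_p = p^{-v_p(x)} = 17^{3} = 4913.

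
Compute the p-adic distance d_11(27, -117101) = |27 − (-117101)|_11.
d_11(27, -117101) = 1/14641

Step 1 — x − y = 27 − (-117101) = 117128. Step 2 — v_11(117128) = 4 (factor: 117128 = (11^4 · 8); the sign does not affect v_p). Step 3 — |x − y|_11 = 11^{-4} = 1/14641.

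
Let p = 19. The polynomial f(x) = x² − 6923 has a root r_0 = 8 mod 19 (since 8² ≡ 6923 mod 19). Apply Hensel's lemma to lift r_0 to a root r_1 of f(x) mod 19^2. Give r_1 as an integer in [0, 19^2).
r_1 = 8 (mod 361)

Hensel's recurrence: r_{i+1} = r_i − f(r_i)·(f′(r_i))^{-1} mod 19^{i+2}, with f′(x) = 2x. Iterate:
  r_0 = 8 (mod 19)
  r_1 = 8 (mod 361)
Final: r_1 = 8, and one checks f(r_1) ≡ 0 mod 19^2.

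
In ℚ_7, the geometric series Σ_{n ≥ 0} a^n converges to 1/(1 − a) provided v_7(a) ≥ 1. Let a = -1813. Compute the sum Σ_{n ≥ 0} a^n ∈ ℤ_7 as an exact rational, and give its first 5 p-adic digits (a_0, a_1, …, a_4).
Σ a^n = 1/(1 − a) = 1/1814;  first 5 digits = (1, 0, 5, 1, 3)

v_7(a) = 2 ≥ 1, so the series converges in ℤ_7 to 1/(1 − a) = 1/(1 − (-1813)) = 1/1814. Expand this rational in ℤ_7: compute digits iteratively via d_i = x_i mod 7, x_{i+1} = (x_i − d_i)/7. The first 5 digits are (1, 0, 5, 1, 3).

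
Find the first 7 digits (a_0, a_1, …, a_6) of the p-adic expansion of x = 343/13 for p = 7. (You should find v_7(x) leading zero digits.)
(a_0, …, a_6) = (0, 0, 0, 6, 4, 2, 5)

v_7(343/13) = 3, so a_0 = ... = a_2 = 0. Factor out: x = 7^3 · u with u = 1/13 a unit in ℤ_7. Expand u iteratively via a_{v+i} = u_i mod 7, u_{i+1} = (u_i − a_{v+i})/7:
  u_0 = 1/13;  a_3 = 6;  u_1 = (u_0 − 6)/7 = -11/13
  u_1 = -11/13;  a_4 = 4;  u_2 = (u_1 − 4)/7 = -9/13
  u_2 = -9/13;  a_5 = 2;  u_3 = (u_2 − 2)/7 = -5/13
  u_3 = -5/13;  a_6 = 5;  u_4 = (u_3 − 5)/7 = -10/13
Digits: (0, 0, 0, 6, 4, 2, 5).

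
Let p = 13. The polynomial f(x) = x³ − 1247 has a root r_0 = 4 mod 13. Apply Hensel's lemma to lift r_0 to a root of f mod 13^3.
r_2 = 1356 (mod 2197)

Hensel: r_{i+1} = r_i − f(r_i)/f′(r_i) mod 13^{i+2}, where f′(x) = 3x². Iterate:
  r_0 = 4 (mod 13)
  r_1 = 4 (mod 169)
  r_2 = 1356 (mod 2197)
Final: r = 1356 with f(r) ≡ 0 mod 13^3.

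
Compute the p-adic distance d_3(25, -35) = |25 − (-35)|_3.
d_3(25, -35) = 1/3

Step 1 — x − y = 25 − (-35) = 60. Step 2 — v_3(60) = 1 (factor: 60 = (3^1 · 20); the sign does not affect v_p). Step 3 — |x − y|_3 = 3^{-1} = 1/3.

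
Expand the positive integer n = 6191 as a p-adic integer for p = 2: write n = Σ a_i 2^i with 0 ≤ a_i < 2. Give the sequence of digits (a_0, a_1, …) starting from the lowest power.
(a_0, a_1, …) = (1, 1, 1, 1, 0, 1, 0, 0, 0, 0, 0, 1, 1)

Repeated division by 2 gives the digits low-to-high: 6191 = 1 + 1·2^1 + 1·2^2 + 1·2^3 + 1·2^5 + 1·2^11 + 1·2^12. Digit sequence: (1, 1, 1, 1, 0, 1, 0, 0, 0, 0, 0, 1, 1).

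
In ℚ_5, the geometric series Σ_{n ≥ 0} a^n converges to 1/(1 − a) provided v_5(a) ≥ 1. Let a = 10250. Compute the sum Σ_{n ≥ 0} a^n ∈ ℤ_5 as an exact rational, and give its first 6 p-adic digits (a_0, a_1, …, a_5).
Σ a^n = 1/(1 − a) = -1/10249;  first 6 digits = (1, 0, 0, 2, 1, 3)

v_5(a) = 3 ≥ 1, so the series converges in ℤ_5 to 1/(1 − a) = 1/(1 − 10250) = -1/10249. Expand this rational in ℤ_5: compute digits iteratively via d_i = x_i mod 5, x_{i+1} = (x_i − d_i)/5. The first 6 digits are (1, 0, 0, 2, 1, 3).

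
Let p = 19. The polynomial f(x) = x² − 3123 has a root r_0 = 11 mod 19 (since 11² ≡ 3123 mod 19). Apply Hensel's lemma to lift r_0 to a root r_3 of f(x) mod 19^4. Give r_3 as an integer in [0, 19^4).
r_3 = 50589 (mod 130321)

Hensel's recurrence: r_{i+1} = r_i − f(r_i)·(f′(r_i))^{-1} mod 19^{i+2}, with f′(x) = 2x. Iterate:
  r_0 = 11 (mod 19)
  r_1 = 49 (mod 361)
  r_2 = 2576 (mod 6859)
  r_3 = 50589 (mod 130321)
Final: r_3 = 50589, and one checks f(r_3) ≡ 0 mod 19^4.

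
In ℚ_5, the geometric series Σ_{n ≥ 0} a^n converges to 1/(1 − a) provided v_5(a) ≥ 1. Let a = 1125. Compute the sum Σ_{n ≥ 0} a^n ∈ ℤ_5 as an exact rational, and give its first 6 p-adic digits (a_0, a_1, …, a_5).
Σ a^n = 1/(1 − a) = -1/1124;  first 6 digits = (1, 0, 0, 4, 1, 0)

v_5(a) = 3 ≥ 1, so the series converges in ℤ_5 to 1/(1 − a) = 1/(1 − 1125) = -1/1124. Expand this rational in ℤ_5: compute digits iteratively via d_i = x_i mod 5, x_{i+1} = (x_i − d_i)/5. The first 6 digits are (1, 0, 0, 4, 1, 0).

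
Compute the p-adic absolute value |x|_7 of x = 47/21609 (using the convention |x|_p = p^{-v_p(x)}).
|47/21609|_7 = 2401

Step 1 — compute v_7(x) by factoring powers of 7 out of the numerator and denominator: v_7(47/21609) = -4. Step 2 — apply |x|_p = p^{-v_p(x)} = 7^{4} = 2401.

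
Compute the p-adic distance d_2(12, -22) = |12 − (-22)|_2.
d_2(12, -22) = 1/2

Step 1 — x − y = 12 − (-22) = 34. Step 2 — v_2(34) = 1 (factor: 34 = (2^1 · 17); the sign does not affect v_p). Step 3 — |x − y|_2 = 2^{-1} = 1/2.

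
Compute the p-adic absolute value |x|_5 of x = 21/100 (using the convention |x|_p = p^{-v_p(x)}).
|21/100|_5 = 25

Step 1 — compute v_5(x) by factoring powers of 5 out of the numerator and denominator: v_5(21/100) = -2. Step 2 — apply |x|_p = p^{-v_p(x)} = 5^{2} = 25.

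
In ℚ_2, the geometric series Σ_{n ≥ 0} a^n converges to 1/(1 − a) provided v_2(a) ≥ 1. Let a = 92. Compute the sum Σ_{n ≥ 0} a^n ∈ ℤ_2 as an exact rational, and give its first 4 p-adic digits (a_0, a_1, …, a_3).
Σ a^n = 1/(1 − a) = -1/91;  first 4 digits = (1, 0, 1, 1)

v_2(a) = 2 ≥ 1, so the series converges in ℤ_2 to 1/(1 − a) = 1/(1 − 92) = -1/91. Expand this rational in ℤ_2: compute digits iteratively via d_i = x_i mod 2, x_{i+1} = (x_i − d_i)/2. The first 4 digits are (1, 0, 1, 1).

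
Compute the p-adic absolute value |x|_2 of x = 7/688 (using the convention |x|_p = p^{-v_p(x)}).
|7/688|_2 = 16

Step 1 — compute v_2(x) by factoring powers of 2 out of the numerator and denominator: v_2(7/688) = -4. Step 2 — apply |x|_p = p^{-v_p(x)} = 2^{4} = 16.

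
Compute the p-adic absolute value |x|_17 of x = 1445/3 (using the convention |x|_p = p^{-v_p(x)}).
|1445/3|_17 = 1/289

Step 1 — compute v_17(x) by factoring powers of 17 out of the numerator and denominator: v_17(1445/3) = 2. Step 2 — apply |x|_p = p^{-v_p(x)} = 17^{-2} = 1/289.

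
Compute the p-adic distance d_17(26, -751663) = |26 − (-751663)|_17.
d_17(26, -751663) = 1/83521

Step 1 — x − y = 26 − (-751663) = 751689. Step 2 — v_17(751689) = 4 (factor: 751689 = (17^4 · 9); the sign does not affect v_p). Step 3 — |x − y|_17 = 17^{-4} = 1/83521.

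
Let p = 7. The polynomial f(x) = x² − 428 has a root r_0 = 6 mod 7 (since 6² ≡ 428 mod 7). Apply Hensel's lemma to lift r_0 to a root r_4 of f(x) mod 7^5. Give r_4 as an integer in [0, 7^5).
r_4 = 8042 (mod 16807)

Hensel's recurrence: r_{i+1} = r_i − f(r_i)·(f′(r_i))^{-1} mod 7^{i+2}, with f′(x) = 2x. Iterate:
  r_0 = 6 (mod 7)
  r_1 = 6 (mod 49)
  r_2 = 153 (mod 343)
  r_3 = 839 (mod 2401)
  r_4 = 8042 (mod 16807)
Final: r_4 = 8042, and one checks f(r_4) ≡ 0 mod 7^5.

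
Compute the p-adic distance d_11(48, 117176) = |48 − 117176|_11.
d_11(48, 117176) = 1/14641

Step 1 — x − y = 48 − 117176 = -117128. Step 2 — v_11(-117128) = 4 (factor: -117128 = −(11^4 · 8); the sign does not affect v_p). Step 3 — |x − y|_11 = 11^{-4} = 1/14641.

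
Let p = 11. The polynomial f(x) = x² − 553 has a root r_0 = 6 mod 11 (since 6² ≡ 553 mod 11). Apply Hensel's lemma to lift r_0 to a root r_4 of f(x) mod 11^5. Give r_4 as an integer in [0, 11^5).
r_4 = 402 (mod 161051)

Hensel's recurrence: r_{i+1} = r_i − f(r_i)·(f′(r_i))^{-1} mod 11^{i+2}, with f′(x) = 2x. Iterate:
  r_0 = 6 (mod 11)
  r_1 = 39 (mod 121)
  r_2 = 402 (mod 1331)
  r_3 = 402 (mod 14641)
  r_4 = 402 (mod 161051)
Final: r_4 = 402, and one checks f(r_4) ≡ 0 mod 11^5.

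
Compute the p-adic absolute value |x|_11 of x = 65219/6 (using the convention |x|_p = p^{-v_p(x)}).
|65219/6|_11 = 1/1331

Step 1 — compute v_11(x) by factoring powers of 11 out of the numerator and denominator: v_11(65219/6) = 3. Step 2 — apply |x|_p = p^{-v_p(x)} = 11^{-3} = 1/1331.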